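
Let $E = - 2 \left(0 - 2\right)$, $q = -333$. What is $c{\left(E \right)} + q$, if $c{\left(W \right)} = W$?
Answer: $-329$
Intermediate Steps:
$E = 4$ ($E = \left(-2\right) \left(-2\right) = 4$)
$c{\left(E \right)} + q = 4 - 333 = -329$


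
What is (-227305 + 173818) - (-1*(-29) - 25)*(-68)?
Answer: -53215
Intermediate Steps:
(-227305 + 173818) - (-1*(-29) - 25)*(-68) = -53487 - (29 - 25)*(-68) = -53487 - 4*(-68) = -53487 - 1*(-272) = -53487 + 272 = -53215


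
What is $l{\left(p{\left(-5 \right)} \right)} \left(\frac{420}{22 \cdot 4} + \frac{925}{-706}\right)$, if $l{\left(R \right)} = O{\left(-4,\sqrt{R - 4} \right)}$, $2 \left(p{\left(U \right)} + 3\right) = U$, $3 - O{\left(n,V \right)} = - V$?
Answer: $\frac{40335}{3883} + \frac{13445 i \sqrt{38}}{7766} \approx 10.388 + 10.672 i$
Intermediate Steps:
$O{\left(n,V \right)} = 3 + V$ ($O{\left(n,V \right)} = 3 - - V = 3 + V$)
$p{\left(U \right)} = -3 + \frac{U}{2}$
$l{\left(R \right)} = 3 + \sqrt{-4 + R}$ ($l{\left(R \right)} = 3 + \sqrt{R - 4} = 3 + \sqrt{-4 + R}$)
$l{\left(p{\left(-5 \right)} \right)} \left(\frac{420}{22 \cdot 4} + \frac{925}{-706}\right) = \left(3 + \sqrt{-4 + \left(-3 + \frac{1}{2} \left(-5\right)\right)}\right) \left(\frac{420}{22 \cdot 4} + \frac{925}{-706}\right) = \left(3 + \sqrt{-4 - \frac{11}{2}}\right) \left(\frac{420}{88} + 925 \left(- \frac{1}{706}\right)\right) = \left(3 + \sqrt{-4 - \frac{11}{2}}\right) \left(420 \cdot \frac{1}{88} - \frac{925}{706}\right) = \left(3 + \sqrt{- \frac{19}{2}}\right) \left(\frac{105}{22} - \frac{925}{706}\right) = \left(3 + \frac{i \sqrt{38}}{2}\right) \frac{13445}{3883} = \frac{40335}{3883} + \frac{13445 i \sqrt{38}}{7766}$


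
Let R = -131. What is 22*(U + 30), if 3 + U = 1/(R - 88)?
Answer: 130064/219 ≈ 593.90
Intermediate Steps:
U = -658/219 (U = -3 + 1/(-131 - 88) = -3 + 1/(-219) = -3 - 1/219 = -658/219 ≈ -3.0046)
22*(U + 30) = 22*(-658/219 + 30) = 22*(5912/219) = 130064/219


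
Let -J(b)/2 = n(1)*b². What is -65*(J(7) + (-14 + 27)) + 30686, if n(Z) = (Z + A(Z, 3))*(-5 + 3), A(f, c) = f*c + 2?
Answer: -46599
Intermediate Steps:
A(f, c) = 2 + c*f (A(f, c) = c*f + 2 = 2 + c*f)
n(Z) = -4 - 8*Z (n(Z) = (Z + (2 + 3*Z))*(-5 + 3) = (2 + 4*Z)*(-2) = -4 - 8*Z)
J(b) = 24*b² (J(b) = -2*(-4 - 8*1)*b² = -2*(-4 - 8)*b² = -(-24)*b² = 24*b²)
-65*(J(7) + (-14 + 27)) + 30686 = -65*(24*7² + (-14 + 27)) + 30686 = -65*(24*49 + 13) + 30686 = -65*(1176 + 13) + 30686 = -65*1189 + 30686 = -77285 + 30686 = -46599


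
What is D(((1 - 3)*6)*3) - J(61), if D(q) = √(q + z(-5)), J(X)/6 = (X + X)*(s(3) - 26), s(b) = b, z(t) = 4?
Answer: 16836 + 4*I*√2 ≈ 16836.0 + 5.6569*I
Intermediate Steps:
J(X) = -276*X (J(X) = 6*((X + X)*(3 - 26)) = 6*((2*X)*(-23)) = 6*(-46*X) = -276*X)
D(q) = √(4 + q) (D(q) = √(q + 4) = √(4 + q))
D(((1 - 3)*6)*3) - J(61) = √(4 + ((1 - 3)*6)*3) - (-276)*61 = √(4 - 2*6*3) - 1*(-16836) = √(4 - 12*3) + 16836 = √(4 - 36) + 16836 = √(-32) + 16836 = 4*I*√2 + 16836 = 16836 + 4*I*√2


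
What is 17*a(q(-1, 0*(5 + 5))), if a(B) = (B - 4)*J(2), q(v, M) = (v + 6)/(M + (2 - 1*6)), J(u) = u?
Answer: -357/2 ≈ -178.50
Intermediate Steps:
q(v, M) = (6 + v)/(-4 + M) (q(v, M) = (6 + v)/(M + (2 - 6)) = (6 + v)/(M - 4) = (6 + v)/(-4 + M))
a(B) = -8 + 2*B (a(B) = (B - 4)*2 = (-4 + B)*2 = -8 + 2*B)
17*a(q(-1, 0*(5 + 5))) = 17*(-8 + 2*((6 - 1)/(-4 + 0*(5 + 5)))) = 17*(-8 + 2*(5/(-4 + 0*10))) = 17*(-8 + 2*(5/(-4 + 0))) = 17*(-8 + 2*(5/(-4))) = 17*(-8 + 2*(-¼*5)) = 17*(-8 + 2*(-5/4)) = 17*(-8 - 5/2) = 17*(-21/2) = -357/2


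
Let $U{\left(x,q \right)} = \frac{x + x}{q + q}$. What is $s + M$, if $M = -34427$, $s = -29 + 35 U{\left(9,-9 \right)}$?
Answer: $-34491$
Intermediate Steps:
$U{\left(x,q \right)} = \frac{x}{q}$ ($U{\left(x,q \right)} = \frac{2 x}{2 q} = 2 x \frac{1}{2 q} = \frac{x}{q}$)
$s = -64$ ($s = -29 + 35 \frac{9}{-9} = -29 + 35 \cdot 9 \left(- \frac{1}{9}\right) = -29 + 35 \left(-1\right) = -29 - 35 = -64$)
$s + M = -64 - 34427 = -34491$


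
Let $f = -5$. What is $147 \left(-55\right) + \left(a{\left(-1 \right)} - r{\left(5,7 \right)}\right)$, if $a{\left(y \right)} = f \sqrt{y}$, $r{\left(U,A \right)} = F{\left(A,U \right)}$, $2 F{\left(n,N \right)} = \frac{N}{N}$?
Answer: $- \frac{16171}{2} - 5 i \approx -8085.5 - 5.0 i$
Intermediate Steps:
$F{\left(n,N \right)} = \frac{1}{2}$ ($F{\left(n,N \right)} = \frac{N \frac{1}{N}}{2} = \frac{1}{2} \cdot 1 = \frac{1}{2}$)
$r{\left(U,A \right)} = \frac{1}{2}$
$a{\left(y \right)} = - 5 \sqrt{y}$
$147 \left(-55\right) + \left(a{\left(-1 \right)} - r{\left(5,7 \right)}\right) = 147 \left(-55\right) - \left(\frac{1}{2} + 5 \sqrt{-1}\right) = -8085 - \left(\frac{1}{2} + 5 i\right) = - \frac{16171}{2} - 5 i$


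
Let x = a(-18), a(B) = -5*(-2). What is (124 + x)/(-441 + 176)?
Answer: -134/265 ≈ -0.50566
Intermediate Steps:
a(B) = 10
x = 10
(124 + x)/(-441 + 176) = (124 + 10)/(-441 + 176) = 134/(-265) = 134*(-1/265) = -134/265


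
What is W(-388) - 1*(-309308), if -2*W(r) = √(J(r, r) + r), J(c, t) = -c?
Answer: 309308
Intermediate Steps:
W(r) = 0 (W(r) = -√(-r + r)/2 = -√0/2 = -½*0 = 0)
W(-388) - 1*(-309308) = 0 - 1*(-309308) = 0 + 309308 = 309308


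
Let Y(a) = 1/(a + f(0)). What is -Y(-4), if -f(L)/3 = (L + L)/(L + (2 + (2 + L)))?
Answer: 1/4 ≈ 0.25000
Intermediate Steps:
f(L) = -6*L/(4 + 2*L) (f(L) = -3*(L + L)/(L + (2 + (2 + L))) = -3*2*L/(L + (4 + L)) = -3*2*L/(4 + 2*L) = -6*L/(4 + 2*L))
Y(a) = 1/a (Y(a) = 1/(a - 3*0/(2 + 0)) = 1/(a - 3*0/2) = 1/(a - 3*0*1/2) = 1/(a + 0) = 1/a)
-Y(-4) = -1/(-4) = -1*(-1/4) = 1/4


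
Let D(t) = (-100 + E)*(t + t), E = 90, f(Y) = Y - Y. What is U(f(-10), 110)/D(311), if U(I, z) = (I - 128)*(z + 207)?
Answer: 10144/1555 ≈ 6.5235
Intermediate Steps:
f(Y) = 0
D(t) = -20*t (D(t) = (-100 + 90)*(t + t) = -20*t)
U(I, z) = (-128 + I)*(207 + z)
U(f(-10), 110)/D(311) = (-26496 - 128*110 + 207*0 + 0*110)/((-20*311)) = (-26496 - 14080 + 0 + 0)/(-6220) = -40576*(-1/6220) = 10144/1555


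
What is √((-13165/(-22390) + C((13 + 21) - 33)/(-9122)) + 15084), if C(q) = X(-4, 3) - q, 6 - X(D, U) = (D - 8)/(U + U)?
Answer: 2*√393279918085546031/10212079 ≈ 122.82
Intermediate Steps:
X(D, U) = 6 - (-8 + D)/(2*U) (X(D, U) = 6 - (D - 8)/(U + U) = 6 - (-8 + D)/(2*U))
C(q) = 8 - q (C(q) = (½)*(8 - 1*(-4) + 12*3)/3 - q = (½)*(⅓)*(8 + 4 + 36) - q = (½)*(⅓)*48 - q = 8 - q)
√((-13165/(-22390) + C((13 + 21) - 33)/(-9122)) + 15084) = √((-13165/(-22390) + (8 - ((13 + 21) - 33))/(-9122)) + 15084) = √((-13165*(-1/22390) + (8 - (34 - 33))*(-1/9122)) + 15084) = √((2633/4478 + (8 - 1*1)*(-1/9122)) + 15084) = √((2633/4478 + (8 - 1)*(-1/9122)) + 15084) = √((2633/4478 + 7*(-1/9122)) + 15084) = √((2633/4478 - 7/9122) + 15084) = √(5996720/10212079 + 15084) = √(154044996356/10212079) = 2*√393279918085546031/10212079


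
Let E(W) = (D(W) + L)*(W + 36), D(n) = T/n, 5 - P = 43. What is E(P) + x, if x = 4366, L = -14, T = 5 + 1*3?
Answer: 83494/19 ≈ 4394.4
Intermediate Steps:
T = 8 (T = 5 + 3 = 8)
P = -38 (P = 5 - 1*43 = 5 - 43 = -38)
D(n) = 8/n
E(W) = (-14 + 8/W)*(36 + W) (E(W) = (8/W - 14)*(W + 36) = (-14 + 8/W)*(36 + W))
E(P) + x = (-496 - 14*(-38) + 288/(-38)) + 4366 = (-496 + 532 + 288*(-1/38)) + 4366 = (-496 + 532 - 144/19) + 4366 = 540/19 + 4366 = 83494/19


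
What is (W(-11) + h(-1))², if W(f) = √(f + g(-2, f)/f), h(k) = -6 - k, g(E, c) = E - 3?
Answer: 159/11 - 20*I*√319/11 ≈ 14.455 - 32.474*I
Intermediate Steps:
g(E, c) = -3 + E
W(f) = √(f - 5/f) (W(f) = √(f + (-3 - 2)/f) = √(f - 5/f))
(W(-11) + h(-1))² = (√(-11 - 5/(-11)) + (-6 - 1*(-1)))² = (√(-11 - 5*(-1/11)) + (-6 + 1))² = (√(-11 + 5/11) - 5)² = (√(-116/11) - 5)² = (2*I*√319/11 - 5)² = (-5 + 2*I*√319/11)²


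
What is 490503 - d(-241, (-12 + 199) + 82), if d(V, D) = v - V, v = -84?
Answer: 490346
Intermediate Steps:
d(V, D) = -84 - V
490503 - d(-241, (-12 + 199) + 82) = 490503 - (-84 - 1*(-241)) = 490503 - (-84 + 241) = 490503 - 1*157 = 490503 - 157 = 490346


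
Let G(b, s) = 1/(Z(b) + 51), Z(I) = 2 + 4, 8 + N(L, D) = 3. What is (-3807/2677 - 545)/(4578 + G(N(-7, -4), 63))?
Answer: -83378004/698555119 ≈ -0.11936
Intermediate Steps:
N(L, D) = -5 (N(L, D) = -8 + 3 = -5)
Z(I) = 6
G(b, s) = 1/57 (G(b, s) = 1/(6 + 51) = 1/57)
(-3807/2677 - 545)/(4578 + G(N(-7, -4), 63)) = (-3807/2677 - 545)/(4578 + 1/57) = (-3807*1/2677 - 545)/(260947/57) = (-3807/2677 - 545)*(57/260947) = -1462772/2677*57/260947 = -83378004/698555119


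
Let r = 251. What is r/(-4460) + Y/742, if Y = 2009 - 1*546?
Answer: 452767/236380 ≈ 1.9154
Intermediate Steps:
Y = 1463 (Y = 2009 - 546 = 1463)
r/(-4460) + Y/742 = 251/(-4460) + 1463/742 = 251*(-1/4460) + 1463*(1/742) = -251/4460 + 209/106 = 452767/236380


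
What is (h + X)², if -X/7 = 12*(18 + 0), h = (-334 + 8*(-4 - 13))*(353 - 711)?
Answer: 27804895504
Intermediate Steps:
h = 168260 (h = (-334 + 8*(-17))*(-358) = (-334 - 136)*(-358) = -470*(-358) = 168260)
X = -1512 (X = -84*(18 + 0) = -84*18 = -7*216 = -1512)
(h + X)² = (168260 - 1512)² = 166748² = 27804895504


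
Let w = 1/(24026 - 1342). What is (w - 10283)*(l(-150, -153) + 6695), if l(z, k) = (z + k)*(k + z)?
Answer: -5744250195446/5671 ≈ -1.0129e+9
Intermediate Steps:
w = 1/22684 ≈ 4.4084e-5
l(z, k) = (k + z)² (l(z, k) = (k + z)*(k + z) = (k + z)²)
(w - 10283)*(l(-150, -153) + 6695) = (1/22684 - 10283)*((-153 - 150)² + 6695) = -233259571*((-303)² + 6695)/22684 = -233259571*(91809 + 6695)/22684 = -233259571/22684*98504 = -5744250195446/5671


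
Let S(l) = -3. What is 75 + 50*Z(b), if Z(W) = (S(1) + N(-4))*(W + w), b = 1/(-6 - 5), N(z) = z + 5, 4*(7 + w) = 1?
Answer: 8350/11 ≈ 759.09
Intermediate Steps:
w = -27/4 (w = -7 + (¼)*1 = -7 + ¼ = -27/4 ≈ -6.7500)
N(z) = 5 + z
b = -1/11 (b = 1/(-11) = -1/11 ≈ -0.090909)
Z(W) = 27/2 - 2*W (Z(W) = (-3 + (5 - 4))*(W - 27/4) = (-3 + 1)*(-27/4 + W) = -2*(-27/4 + W) = 27/2 - 2*W)
75 + 50*Z(b) = 75 + 50*(27/2 - 2*(-1/11)) = 75 + 50*(27/2 + 2/11) = 75 + 50*(301/22) = 75 + 7525/11 = 8350/11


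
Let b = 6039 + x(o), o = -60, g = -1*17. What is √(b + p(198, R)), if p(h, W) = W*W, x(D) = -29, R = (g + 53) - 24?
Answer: √6154 ≈ 78.447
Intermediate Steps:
g = -17
R = 12 (R = (-17 + 53) - 24 = 36 - 24 = 12)
p(h, W) = W²
b = 6010 (b = 6039 - 29 = 6010)
√(b + p(198, R)) = √(6010 + 12²) = √(6010 + 144) = √6154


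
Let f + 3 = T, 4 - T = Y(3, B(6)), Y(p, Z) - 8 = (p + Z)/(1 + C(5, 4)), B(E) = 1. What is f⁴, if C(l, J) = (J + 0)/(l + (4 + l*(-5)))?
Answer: 1874161/81 ≈ 23138.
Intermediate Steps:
C(l, J) = J/(4 - 4*l) (C(l, J) = J/(l + (4 - 5*l)) = J/(4 - 4*l))
Y(p, Z) = 8 + 4*Z/3 + 4*p/3 (Y(p, Z) = 8 + (p + Z)/(1 - 1*4/(-4 + 4*5)) = 8 + (Z + p)/(1 - 1*4/(-4 + 20)) = 8 + (Z + p)/(1 - 1*4/16) = 8 + (Z + p)/(1 - 1*4*1/16) = 8 + (Z + p)/(1 - ¼) = 8 + (Z + p)/(¾) = 8 + (Z + p)*(4/3) = 8 + (4*Z/3 + 4*p/3) = 8 + 4*Z/3 + 4*p/3)
T = -28/3 (T = 4 - (8 + (4/3)*1 + (4/3)*3) = 4 - (8 + 4/3 + 4) = 4 - 1*40/3 = 4 - 40/3 = -28/3 ≈ -9.3333)
f = -37/3 (f = -3 - 28/3 = -37/3 ≈ -12.333)
f⁴ = (-37/3)⁴ = 1874161/81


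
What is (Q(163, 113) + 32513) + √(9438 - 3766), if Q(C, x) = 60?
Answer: 32573 + 2*√1418 ≈ 32648.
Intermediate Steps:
(Q(163, 113) + 32513) + √(9438 - 3766) = (60 + 32513) + √(9438 - 3766) = 32573 + √5672 = 32573 + 2*√1418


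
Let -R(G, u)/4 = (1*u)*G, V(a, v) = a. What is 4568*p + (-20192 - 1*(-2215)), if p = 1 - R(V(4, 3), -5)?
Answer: -378849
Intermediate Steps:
R(G, u) = -4*G*u (R(G, u) = -4*1*u*G = -4*u*G = -4*G*u)
p = -79 (p = 1 - (-4)*4*(-5) = 1 - 1*80 = 1 - 80 = -79)
4568*p + (-20192 - 1*(-2215)) = 4568*(-79) + (-20192 - 1*(-2215)) = -360872 + (-20192 + 2215) = -360872 - 17977 = -378849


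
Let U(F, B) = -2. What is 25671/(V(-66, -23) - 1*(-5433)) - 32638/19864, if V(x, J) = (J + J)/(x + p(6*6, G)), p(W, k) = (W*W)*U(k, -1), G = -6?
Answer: 55254159317/17928451840 ≈ 3.0819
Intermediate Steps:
p(W, k) = -2*W² (p(W, k) = (W*W)*(-2) = W²*(-2) = -2*W²)
V(x, J) = 2*J/(-2592 + x) (V(x, J) = (J + J)/(x - 2*(6*6)²) = (2*J)/(x - 2*36²) = (2*J)/(x - 2*1296) = (2*J)/(x - 2592) = (2*J)/(-2592 + x) = 2*J/(-2592 + x))
25671/(V(-66, -23) - 1*(-5433)) - 32638/19864 = 25671/(2*(-23)/(-2592 - 66) - 1*(-5433)) - 32638/19864 = 25671/(2*(-23)/(-2658) + 5433) - 32638*1/19864 = 25671/(2*(-23)*(-1/2658) + 5433) - 16319/9932 = 25671/(23/1329 + 5433) - 16319/9932 = 25671/(7220480/1329) - 16319/9932 = 25671*(1329/7220480) - 16319/9932 = 34116759/7220480 - 16319/9932 = 55254159317/17928451840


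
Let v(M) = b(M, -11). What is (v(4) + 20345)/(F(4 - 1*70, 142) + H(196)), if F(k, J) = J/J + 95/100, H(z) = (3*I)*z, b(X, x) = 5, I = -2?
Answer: -407000/23481 ≈ -17.333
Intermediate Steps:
v(M) = 5
H(z) = -6*z (H(z) = (3*(-2))*z = -6*z)
F(k, J) = 39/20 (F(k, J) = 1 + 95*(1/100) = 1 + 19/20 = 39/20)
(v(4) + 20345)/(F(4 - 1*70, 142) + H(196)) = (5 + 20345)/(39/20 - 6*196) = 20350/(39/20 - 1176) = 20350/(-23481/20) = 20350*(-20/23481) = -407000/23481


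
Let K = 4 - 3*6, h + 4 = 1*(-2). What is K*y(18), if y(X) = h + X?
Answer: -168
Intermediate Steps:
h = -6 (h = -4 + 1*(-2) = -4 - 2 = -6)
K = -14 (K = 4 - 18 = -14)
y(X) = -6 + X
K*y(18) = -14*(-6 + 18) = -14*12 = -168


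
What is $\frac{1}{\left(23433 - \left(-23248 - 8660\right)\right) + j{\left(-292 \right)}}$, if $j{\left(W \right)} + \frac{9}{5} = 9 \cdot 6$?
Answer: $\frac{5}{276966} \approx 1.8053 \cdot 10^{-5}$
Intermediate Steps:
$j{\left(W \right)} = \frac{261}{5}$ ($j{\left(W \right)} = - \frac{9}{5} + 9 \cdot 6 = - \frac{9}{5} + 54 = \frac{261}{5}$)
$\frac{1}{\left(23433 - \left(-23248 - 8660\right)\right) + j{\left(-292 \right)}} = \frac{1}{\left(23433 - \left(-23248 - 8660\right)\right) + \frac{261}{5}} = \frac{1}{\left(23433 - -31908\right) + \frac{261}{5}} = \frac{1}{\left(23433 + 31908\right) + \frac{261}{5}} = \frac{1}{55341 + \frac{261}{5}} = \frac{1}{\frac{276966}{5}} = \frac{5}{276966}$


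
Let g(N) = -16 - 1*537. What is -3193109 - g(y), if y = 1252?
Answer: -3192556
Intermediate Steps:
g(N) = -553 (g(N) = -16 - 537 = -553)
-3193109 - g(y) = -3193109 - 1*(-553) = -3193109 + 553 = -3192556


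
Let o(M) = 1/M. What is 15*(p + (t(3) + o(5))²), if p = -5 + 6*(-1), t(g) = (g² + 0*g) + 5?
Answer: 14298/5 ≈ 2859.6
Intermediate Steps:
t(g) = 5 + g² (t(g) = (g² + 0) + 5 = g² + 5 = 5 + g²)
p = -11 (p = -5 - 6 = -11)
15*(p + (t(3) + o(5))²) = 15*(-11 + ((5 + 3²) + 1/5)²) = 15*(-11 + ((5 + 9) + ⅕)²) = 15*(-11 + (14 + ⅕)²) = 15*(-11 + (71/5)²) = 15*(-11 + 5041/25) = 15*(4766/25) = 14298/5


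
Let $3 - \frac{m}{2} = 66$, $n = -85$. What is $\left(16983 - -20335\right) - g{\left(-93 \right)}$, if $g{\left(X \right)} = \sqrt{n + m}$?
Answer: $37318 - i \sqrt{211} \approx 37318.0 - 14.526 i$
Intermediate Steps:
$m = -126$ ($m = 6 - 132 = -126$)
$g{\left(X \right)} = i \sqrt{211}$ ($g{\left(X \right)} = \sqrt{-85 - 126} = \sqrt{-211} = i \sqrt{211}$)
$\left(16983 - -20335\right) - g{\left(-93 \right)} = \left(16983 - -20335\right) - i \sqrt{211} = \left(16983 + 20335\right) - i \sqrt{211} = 37318 - i \sqrt{211}$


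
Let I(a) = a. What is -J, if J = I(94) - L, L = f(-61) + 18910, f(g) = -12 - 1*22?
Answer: 18782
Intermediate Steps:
f(g) = -34 (f(g) = -12 - 22 = -34)
L = 18876 (L = -34 + 18910 = 18876)
J = -18782 (J = 94 - 1*18876 = 94 - 18876 = -18782)
-J = -1*(-18782) = 18782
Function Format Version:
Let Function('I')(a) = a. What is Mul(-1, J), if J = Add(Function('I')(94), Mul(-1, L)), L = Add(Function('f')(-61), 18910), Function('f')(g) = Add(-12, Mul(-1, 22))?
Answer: 18782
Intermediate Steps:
Function('f')(g) = -34 (Function('f')(g) = Add(-12, -22) = -34)
L = 18876 (L = Add(-34, 18910) = 18876)
J = -18782 (J = Add(94, Mul(-1, 18876)) = Add(94, -18876) = -18782)
Mul(-1, J) = Mul(-1, -18782) = 18782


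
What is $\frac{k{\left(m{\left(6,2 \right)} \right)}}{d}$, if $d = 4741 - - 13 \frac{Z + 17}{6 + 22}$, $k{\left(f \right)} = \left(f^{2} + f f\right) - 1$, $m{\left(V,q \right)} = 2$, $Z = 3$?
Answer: $\frac{49}{33252} \approx 0.0014736$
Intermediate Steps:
$k{\left(f \right)} = -1 + 2 f^{2}$ ($k{\left(f \right)} = \left(f^{2} + f^{2}\right) - 1 = 2 f^{2} - 1 = -1 + 2 f^{2}$)
$d = \frac{33252}{7}$ ($d = 4741 - - 13 \frac{3 + 17}{6 + 22} = 4741 - - 13 \cdot \frac{20}{28} = 4741 - - 13 \cdot 20 \cdot \frac{1}{28} = 4741 - \left(-13\right) \frac{5}{7} = 4741 - - \frac{65}{7} = 4741 + \frac{65}{7} = \frac{33252}{7} \approx 4750.3$)
$\frac{k{\left(m{\left(6,2 \right)} \right)}}{d} = \frac{-1 + 2 \cdot 2^{2}}{\frac{33252}{7}} = \left(-1 + 2 \cdot 4\right) \frac{7}{33252} = \left(-1 + 8\right) \frac{7}{33252} = 7 \cdot \frac{7}{33252} = \frac{49}{33252}$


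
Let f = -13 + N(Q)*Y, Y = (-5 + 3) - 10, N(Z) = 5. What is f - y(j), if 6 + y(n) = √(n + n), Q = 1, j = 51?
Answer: -67 - √102 ≈ -77.099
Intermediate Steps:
Y = -12 (Y = -2 - 10 = -12)
y(n) = -6 + √2*√n (y(n) = -6 + √(n + n) = -6 + √(2*n) = -6 + √2*√n)
f = -73 (f = -13 + 5*(-12) = -13 - 60 = -73)
f - y(j) = -73 - (-6 + √2*√51) = -73 - (-6 + √102) = -73 + (6 - √102) = -67 - √102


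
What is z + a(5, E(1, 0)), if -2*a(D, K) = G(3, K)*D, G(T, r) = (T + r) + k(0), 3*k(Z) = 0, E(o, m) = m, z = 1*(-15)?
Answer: -45/2 ≈ -22.500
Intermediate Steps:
z = -15
k(Z) = 0 (k(Z) = (1/3)*0 = 0)
G(T, r) = T + r (G(T, r) = (T + r) + 0 = T + r)
a(D, K) = -D*(3 + K)/2 (a(D, K) = -(3 + K)*D/2 = -D*(3 + K)/2)
z + a(5, E(1, 0)) = -15 - 1/2*5*(3 + 0) = -15 - 1/2*5*3 = -15 - 15/2 = -45/2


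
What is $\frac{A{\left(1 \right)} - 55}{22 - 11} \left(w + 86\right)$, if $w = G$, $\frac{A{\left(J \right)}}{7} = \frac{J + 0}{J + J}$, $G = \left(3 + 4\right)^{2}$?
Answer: $- \frac{13905}{22} \approx -632.04$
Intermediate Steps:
$G = 49$ ($G = 7^{2} = 49$)
$A{\left(J \right)} = \frac{7}{2}$ ($A{\left(J \right)} = 7 \frac{J + 0}{J + J} = 7 \frac{J}{2 J} = 7 J \frac{1}{2 J} = 7 \cdot \frac{1}{2} = \frac{7}{2}$)
$w = 49$
$\frac{A{\left(1 \right)} - 55}{22 - 11} \left(w + 86\right) = \frac{\frac{7}{2} - 55}{22 - 11} \left(49 + 86\right) = - \frac{103}{2 \cdot 11} \cdot 135 = \left(- \frac{103}{2}\right) \frac{1}{11} \cdot 135 = \left(- \frac{103}{22}\right) 135 = - \frac{13905}{22}$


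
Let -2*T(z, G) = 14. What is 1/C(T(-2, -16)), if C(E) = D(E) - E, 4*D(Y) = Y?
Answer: 4/21 ≈ 0.19048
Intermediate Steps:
D(Y) = Y/4
T(z, G) = -7 (T(z, G) = -1/2*14 = -7)
C(E) = -3*E/4 (C(E) = E/4 - E = -3*E/4)
1/C(T(-2, -16)) = 1/(-3/4*(-7)) = 1/(21/4) = 4/21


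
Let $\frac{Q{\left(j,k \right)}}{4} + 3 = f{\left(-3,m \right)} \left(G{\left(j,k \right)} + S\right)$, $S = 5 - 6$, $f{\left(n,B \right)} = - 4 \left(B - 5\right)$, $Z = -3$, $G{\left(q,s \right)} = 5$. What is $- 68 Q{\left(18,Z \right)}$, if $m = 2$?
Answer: $-12240$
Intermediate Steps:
$f{\left(n,B \right)} = 20 - 4 B$ ($f{\left(n,B \right)} = - 4 \left(-5 + B\right) = 20 - 4 B$)
$S = -1$ ($S = 5 - 6 = -1$)
$Q{\left(j,k \right)} = 180$ ($Q{\left(j,k \right)} = -12 + 4 \left(20 - 8\right) \left(5 - 1\right) = -12 + 4 \left(20 - 8\right) 4 = -12 + 4 \cdot 12 \cdot 4 = -12 + 4 \cdot 48 = -12 + 192 = 180$)
$- 68 Q{\left(18,Z \right)} = \left(-68\right) 180 = -12240$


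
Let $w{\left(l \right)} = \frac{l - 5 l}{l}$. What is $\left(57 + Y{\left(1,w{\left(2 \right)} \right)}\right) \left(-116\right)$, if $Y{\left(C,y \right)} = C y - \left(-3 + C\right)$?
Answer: $-6380$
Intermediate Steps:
$w{\left(l \right)} = -4$ ($w{\left(l \right)} = \frac{\left(-4\right) l}{l} = -4$)
$Y{\left(C,y \right)} = 3 - C + C y$
$\left(57 + Y{\left(1,w{\left(2 \right)} \right)}\right) \left(-116\right) = \left(57 + \left(3 - 1 + 1 \left(-4\right)\right)\right) \left(-116\right) = \left(57 - 2\right) \left(-116\right) = 55 \left(-116\right) = -6380$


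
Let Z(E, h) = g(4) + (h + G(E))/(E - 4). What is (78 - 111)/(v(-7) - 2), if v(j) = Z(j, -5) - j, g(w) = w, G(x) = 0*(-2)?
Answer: -363/104 ≈ -3.4904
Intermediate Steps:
G(x) = 0
Z(E, h) = 4 + h/(-4 + E) (Z(E, h) = 4 + (h + 0)/(E - 4) = 4 + h/(-4 + E))
v(j) = -j + (-21 + 4*j)/(-4 + j) (v(j) = (-16 - 5 + 4*j)/(-4 + j) - j = (-21 + 4*j)/(-4 + j) - j = -j + (-21 + 4*j)/(-4 + j))
(78 - 111)/(v(-7) - 2) = (78 - 111)/((-21 - 1*(-7)² + 8*(-7))/(-4 - 7) - 2) = -33/((-21 - 1*49 - 56)/(-11) - 2) = -33/(-(-21 - 49 - 56)/11 - 2) = -33/(-1/11*(-126) - 2) = -33/(126/11 - 2) = -33/104/11 = -33*11/104 = -363/104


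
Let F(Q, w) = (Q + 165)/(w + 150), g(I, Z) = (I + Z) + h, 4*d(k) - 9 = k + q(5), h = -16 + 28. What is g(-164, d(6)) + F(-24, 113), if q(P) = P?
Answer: -38520/263 ≈ -146.46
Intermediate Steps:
h = 12
d(k) = 7/2 + k/4 (d(k) = 9/4 + (k + 5)/4 = 9/4 + (5 + k)/4 = 9/4 + (5/4 + k/4) = 7/2 + k/4)
g(I, Z) = 12 + I + Z (g(I, Z) = (I + Z) + 12 = 12 + I + Z)
F(Q, w) = (165 + Q)/(150 + w)
g(-164, d(6)) + F(-24, 113) = (12 - 164 + (7/2 + (¼)*6)) + (165 - 24)/(150 + 113) = (12 - 164 + (7/2 + 3/2)) + 141/263 = (12 - 164 + 5) + (1/263)*141 = -147 + 141/263 = -38520/263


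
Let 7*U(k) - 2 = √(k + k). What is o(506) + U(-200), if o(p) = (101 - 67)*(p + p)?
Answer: 240858/7 + 20*I/7 ≈ 34408.0 + 2.8571*I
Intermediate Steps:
U(k) = 2/7 + √2*√k/7 (U(k) = 2/7 + √(k + k)/7 = 2/7 + √(2*k)/7 = 2/7 + (√2*√k)/7 = 2/7 + √2*√k/7)
o(p) = 68*p (o(p) = 34*(2*p) = 68*p)
o(506) + U(-200) = 68*506 + (2/7 + √2*√(-200)/7) = 34408 + (2/7 + √2*(10*I*√2)/7) = 34408 + (2/7 + 20*I/7) = 240858/7 + 20*I/7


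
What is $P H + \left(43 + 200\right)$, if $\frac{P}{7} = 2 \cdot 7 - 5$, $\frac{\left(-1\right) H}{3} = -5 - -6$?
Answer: $54$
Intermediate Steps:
$H = -3$ ($H = - 3 \left(-5 - -6\right) = - 3 \left(-5 + 6\right) = \left(-3\right) 1 = -3$)
$P = 63$ ($P = 7 \left(2 \cdot 7 - 5\right) = 7 \left(14 - 5\right) = 7 \cdot 9 = 63$)
$P H + \left(43 + 200\right) = 63 \left(-3\right) + \left(43 + 200\right) = -189 + 243 = 54$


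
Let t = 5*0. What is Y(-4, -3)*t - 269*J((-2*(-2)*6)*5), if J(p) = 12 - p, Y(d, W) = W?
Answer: 29052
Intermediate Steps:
t = 0
Y(-4, -3)*t - 269*J((-2*(-2)*6)*5) = -3*0 - 269*(12 - -2*(-2)*6*5) = 0 - 269*(12 - 4*6*5) = 0 - 269*(12 - 24*5) = 0 - 269*(12 - 1*120) = 0 - 269*(12 - 120) = 0 - 269*(-108) = 0 + 29052 = 29052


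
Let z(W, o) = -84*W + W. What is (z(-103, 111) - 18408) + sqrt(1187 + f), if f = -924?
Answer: -9859 + sqrt(263) ≈ -9842.8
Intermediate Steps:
z(W, o) = -83*W
(z(-103, 111) - 18408) + sqrt(1187 + f) = (-83*(-103) - 18408) + sqrt(1187 - 924) = (8549 - 18408) + sqrt(263) = -9859 + sqrt(263)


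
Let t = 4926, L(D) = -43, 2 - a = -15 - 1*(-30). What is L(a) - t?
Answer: -4969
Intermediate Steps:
a = -13 (a = 2 - (-15 - 1*(-30)) = 2 - (-15 + 30) = 2 - 1*15 = 2 - 15 = -13)
L(a) - t = -43 - 1*4926 = -43 - 4926 = -4969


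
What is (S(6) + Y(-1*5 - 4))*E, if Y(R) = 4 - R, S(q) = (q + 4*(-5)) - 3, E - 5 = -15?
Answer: 40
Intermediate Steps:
E = -10 (E = 5 - 15 = -10)
S(q) = -23 + q (S(q) = (q - 20) - 3 = (-20 + q) - 3 = -23 + q)
(S(6) + Y(-1*5 - 4))*E = ((-23 + 6) + (4 - (-1*5 - 4)))*(-10) = (-17 + (4 - (-5 - 4)))*(-10) = (-17 + (4 - 1*(-9)))*(-10) = (-17 + (4 + 9))*(-10) = (-17 + 13)*(-10) = -4*(-10) = 40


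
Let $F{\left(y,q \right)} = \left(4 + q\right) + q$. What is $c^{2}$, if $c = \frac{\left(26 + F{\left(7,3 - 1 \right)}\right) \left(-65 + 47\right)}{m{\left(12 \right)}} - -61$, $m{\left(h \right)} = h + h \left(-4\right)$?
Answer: $6084$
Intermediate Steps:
$F{\left(y,q \right)} = 4 + 2 q$
$m{\left(h \right)} = - 3 h$ ($m{\left(h \right)} = h - 4 h = - 3 h$)
$c = 78$ ($c = \frac{\left(26 + \left(4 + 2 \left(3 - 1\right)\right)\right) \left(-65 + 47\right)}{\left(-3\right) 12} - -61 = \frac{\left(26 + \left(4 + 2 \cdot 2\right)\right) \left(-18\right)}{-36} + 61 = \left(26 + \left(4 + 4\right)\right) \left(-18\right) \left(- \frac{1}{36}\right) + 61 = \left(26 + 8\right) \left(-18\right) \left(- \frac{1}{36}\right) + 61 = 34 \left(-18\right) \left(- \frac{1}{36}\right) + 61 = \left(-612\right) \left(- \frac{1}{36}\right) + 61 = 17 + 61 = 78$)
$c^{2} = 78^{2} = 6084$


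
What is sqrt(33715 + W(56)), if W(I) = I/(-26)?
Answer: sqrt(5697471)/13 ≈ 183.61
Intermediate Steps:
W(I) = -I/26 (W(I) = I*(-1/26) = -I/26)
sqrt(33715 + W(56)) = sqrt(33715 - 1/26*56) = sqrt(33715 - 28/13) = sqrt(438267/13) = sqrt(5697471)/13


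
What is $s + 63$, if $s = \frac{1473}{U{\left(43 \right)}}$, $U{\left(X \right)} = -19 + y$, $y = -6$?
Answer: $\frac{102}{25} \approx 4.08$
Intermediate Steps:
$U{\left(X \right)} = -25$ ($U{\left(X \right)} = -19 - 6 = -25$)
$s = - \frac{1473}{25}$ ($s = \frac{1473}{-25} = 1473 \left(- \frac{1}{25}\right) = - \frac{1473}{25} \approx -58.92$)
$s + 63 = - \frac{1473}{25} + 63 = \frac{102}{25}$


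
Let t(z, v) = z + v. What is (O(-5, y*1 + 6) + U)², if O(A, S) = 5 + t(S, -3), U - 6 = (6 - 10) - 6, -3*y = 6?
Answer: 4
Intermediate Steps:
y = -2 (y = -⅓*6 = -2)
t(z, v) = v + z
U = -4 (U = 6 + ((6 - 10) - 6) = 6 + (-4 - 6) = 6 - 10 = -4)
O(A, S) = 2 + S (O(A, S) = 5 + (-3 + S) = 2 + S)
(O(-5, y*1 + 6) + U)² = ((2 + (-2*1 + 6)) - 4)² = ((2 + (-2 + 6)) - 4)² = ((2 + 4) - 4)² = (6 - 4)² = 2² = 4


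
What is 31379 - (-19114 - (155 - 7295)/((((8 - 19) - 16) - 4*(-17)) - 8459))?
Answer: 70842869/1403 ≈ 50494.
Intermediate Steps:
31379 - (-19114 - (155 - 7295)/((((8 - 19) - 16) - 4*(-17)) - 8459)) = 31379 - (-19114 - (-7140)/(((-11 - 16) + 68) - 8459)) = 31379 - (-19114 - (-7140)/((-27 + 68) - 8459)) = 31379 - (-19114 - (-7140)/(41 - 8459)) = 31379 - (-19114 - (-7140)/(-8418)) = 31379 - (-19114 - (-7140)*(-1)/8418) = 31379 - (-19114 - 1*1190/1403) = 31379 - (-19114 - 1190/1403) = 31379 - 1*(-26818132/1403) = 31379 + 26818132/1403 = 70842869/1403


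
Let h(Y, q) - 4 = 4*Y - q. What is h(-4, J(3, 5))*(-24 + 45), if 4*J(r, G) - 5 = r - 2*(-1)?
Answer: -609/2 ≈ -304.50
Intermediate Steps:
J(r, G) = 7/4 + r/4 (J(r, G) = 5/4 + (r - 2*(-1))/4 = 5/4 + (r + 2)/4 = 5/4 + (2 + r)/4 = 5/4 + (½ + r/4) = 7/4 + r/4)
h(Y, q) = 4 - q + 4*Y (h(Y, q) = 4 + (4*Y - q) = 4 + (-q + 4*Y) = 4 - q + 4*Y)
h(-4, J(3, 5))*(-24 + 45) = (4 - (7/4 + (¼)*3) + 4*(-4))*(-24 + 45) = (4 - (7/4 + ¾) - 16)*21 = (4 - 1*5/2 - 16)*21 = (4 - 5/2 - 16)*21 = -29/2*21 = -609/2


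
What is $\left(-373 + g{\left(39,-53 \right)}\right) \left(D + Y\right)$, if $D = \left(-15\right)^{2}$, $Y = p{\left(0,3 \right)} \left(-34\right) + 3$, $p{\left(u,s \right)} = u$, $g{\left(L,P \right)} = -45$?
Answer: $-95304$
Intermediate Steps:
$Y = 3$ ($Y = 0 \left(-34\right) + 3 = 0 + 3 = 3$)
$D = 225$
$\left(-373 + g{\left(39,-53 \right)}\right) \left(D + Y\right) = \left(-373 - 45\right) \left(225 + 3\right) = \left(-418\right) 228 = -95304$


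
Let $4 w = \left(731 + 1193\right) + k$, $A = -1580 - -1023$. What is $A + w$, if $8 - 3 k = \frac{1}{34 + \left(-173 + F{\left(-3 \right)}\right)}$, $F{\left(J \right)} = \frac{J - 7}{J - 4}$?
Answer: $- \frac{870545}{11556} \approx -75.333$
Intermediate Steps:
$A = -557$ ($A = -1580 + 1023 = -557$)
$F{\left(J \right)} = \frac{-7 + J}{-4 + J}$
$k = \frac{7711}{2889}$ ($k = \frac{8}{3} - \frac{1}{3 \left(34 - \left(173 - \frac{-7 - 3}{-4 - 3}\right)\right)} = \frac{8}{3} - \frac{1}{3 \left(34 - \left(173 - \frac{1}{-7} \left(-10\right)\right)\right)} = \frac{8}{3} - \frac{1}{3 \left(34 - \frac{1201}{7}\right)} = \frac{8}{3} - \frac{1}{3 \left(- \frac{963}{7}\right)} = \frac{8}{3} - - \frac{7}{2889} = \frac{8}{3} + \frac{7}{2889} = \frac{7711}{2889} \approx 2.6691$)
$w = \frac{5566147}{11556}$ ($w = \frac{\left(731 + 1193\right) + \frac{7711}{2889}}{4} = \frac{1924 + \frac{7711}{2889}}{4} = \frac{1}{4} \cdot \frac{5566147}{2889} = \frac{5566147}{11556} \approx 481.67$)
$A + w = -557 + \frac{5566147}{11556} = - \frac{870545}{11556}$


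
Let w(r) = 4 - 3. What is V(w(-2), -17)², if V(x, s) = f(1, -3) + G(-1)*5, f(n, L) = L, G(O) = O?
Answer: 64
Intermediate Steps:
w(r) = 1
V(x, s) = -8 (V(x, s) = -3 - 1*5 = -3 - 5 = -8)
V(w(-2), -17)² = (-8)² = 64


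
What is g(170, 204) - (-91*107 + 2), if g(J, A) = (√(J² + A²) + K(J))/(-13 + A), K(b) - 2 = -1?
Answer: 1859386/191 + 34*√61/191 ≈ 9736.4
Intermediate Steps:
K(b) = 1 (K(b) = 2 - 1 = 1)
g(J, A) = (1 + √(A² + J²))/(-13 + A) (g(J, A) = (√(J² + A²) + 1)/(-13 + A) = (√(A² + J²) + 1)/(-13 + A) = (1 + √(A² + J²))/(-13 + A))
g(170, 204) - (-91*107 + 2) = (1 + √(204² + 170²))/(-13 + 204) - (-91*107 + 2) = (1 + √(41616 + 28900))/191 - (-9737 + 2) = (1 + √70516)/191 - 1*(-9735) = (1 + 34*√61)/191 + 9735 = (1/191 + 34*√61/191) + 9735 = 1859386/191 + 34*√61/191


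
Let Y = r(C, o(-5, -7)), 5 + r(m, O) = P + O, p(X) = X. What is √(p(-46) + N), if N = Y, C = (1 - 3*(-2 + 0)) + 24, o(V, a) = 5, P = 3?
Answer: I*√43 ≈ 6.5574*I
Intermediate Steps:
C = 31 (C = (1 - 3*(-2)) + 24 = (1 + 6) + 24 = 7 + 24 = 31)
r(m, O) = -2 + O (r(m, O) = -5 + (3 + O) = -2 + O)
Y = 3 (Y = -2 + 5 = 3)
N = 3
√(p(-46) + N) = √(-46 + 3) = √(-43) = I*√43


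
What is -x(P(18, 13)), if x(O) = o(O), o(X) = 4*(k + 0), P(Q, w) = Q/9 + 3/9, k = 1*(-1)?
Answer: 4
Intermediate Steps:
k = -1
P(Q, w) = 1/3 + Q/9 (P(Q, w) = Q*(1/9) + 3*(1/9) = Q/9 + 1/3 = 1/3 + Q/9)
o(X) = -4 (o(X) = 4*(-1 + 0) = 4*(-1) = -4)
x(O) = -4
-x(P(18, 13)) = -1*(-4) = 4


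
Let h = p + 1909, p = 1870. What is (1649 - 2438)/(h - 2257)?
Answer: -789/1522 ≈ -0.51840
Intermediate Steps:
h = 3779 (h = 1870 + 1909 = 3779)
(1649 - 2438)/(h - 2257) = (1649 - 2438)/(3779 - 2257) = -789/1522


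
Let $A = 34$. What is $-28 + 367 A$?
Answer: $12450$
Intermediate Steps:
$-28 + 367 A = -28 + 367 \cdot 34 = -28 + 12478 = 12450$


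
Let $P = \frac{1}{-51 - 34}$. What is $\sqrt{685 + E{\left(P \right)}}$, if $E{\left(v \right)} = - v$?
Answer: $\frac{\sqrt{4949210}}{85} \approx 26.173$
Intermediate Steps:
$P = - \frac{1}{85}$ ($P = \frac{1}{-85} = - \frac{1}{85} \approx -0.011765$)
$\sqrt{685 + E{\left(P \right)}} = \sqrt{685 - - \frac{1}{85}} = \sqrt{685 + \frac{1}{85}} = \sqrt{\frac{58226}{85}} = \frac{\sqrt{4949210}}{85}$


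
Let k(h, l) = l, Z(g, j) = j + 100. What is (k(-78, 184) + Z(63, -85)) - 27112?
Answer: -26913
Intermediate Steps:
Z(g, j) = 100 + j
(k(-78, 184) + Z(63, -85)) - 27112 = (184 + (100 - 85)) - 27112 = (184 + 15) - 27112 = 199 - 27112 = -26913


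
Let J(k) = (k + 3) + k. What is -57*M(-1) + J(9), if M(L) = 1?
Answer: -36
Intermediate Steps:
J(k) = 3 + 2*k (J(k) = (3 + k) + k = 3 + 2*k)
-57*M(-1) + J(9) = -57*1 + (3 + 2*9) = -57 + (3 + 18) = -57 + 21 = -36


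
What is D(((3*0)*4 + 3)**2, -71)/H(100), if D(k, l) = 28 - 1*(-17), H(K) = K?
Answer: 9/20 ≈ 0.45000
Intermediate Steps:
D(k, l) = 45 (D(k, l) = 28 + 17 = 45)
D(((3*0)*4 + 3)**2, -71)/H(100) = 45/100 = 45*(1/100) = 9/20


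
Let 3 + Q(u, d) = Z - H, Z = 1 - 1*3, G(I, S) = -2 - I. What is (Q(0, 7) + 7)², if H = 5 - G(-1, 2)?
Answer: 16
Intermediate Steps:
H = 6 (H = 5 - (-2 - 1*(-1)) = 5 - (-2 + 1) = 5 - 1*(-1) = 5 + 1 = 6)
Z = -2 (Z = 1 - 3 = -2)
Q(u, d) = -11 (Q(u, d) = -3 + (-2 - 1*6) = -3 + (-2 - 6) = -3 - 8 = -11)
(Q(0, 7) + 7)² = (-11 + 7)² = (-4)² = 16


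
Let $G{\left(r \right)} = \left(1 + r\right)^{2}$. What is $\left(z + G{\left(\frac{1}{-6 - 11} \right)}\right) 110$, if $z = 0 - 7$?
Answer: $- \frac{194370}{289} \approx -672.56$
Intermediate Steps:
$z = -7$ ($z = 0 - 7 = -7$)
$\left(z + G{\left(\frac{1}{-6 - 11} \right)}\right) 110 = \left(-7 + \left(1 + \frac{1}{-6 - 11}\right)^{2}\right) 110 = \left(-7 + \left(1 + \frac{1}{-17}\right)^{2}\right) 110 = \left(-7 + \left(1 - \frac{1}{17}\right)^{2}\right) 110 = \left(-7 + \left(\frac{16}{17}\right)^{2}\right) 110 = \left(-7 + \frac{256}{289}\right) 110 = \left(- \frac{1767}{289}\right) 110 = - \frac{194370}{289}$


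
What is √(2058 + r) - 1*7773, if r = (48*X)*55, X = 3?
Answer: -7773 + √9978 ≈ -7673.1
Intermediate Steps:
r = 7920 (r = (48*3)*55 = 144*55 = 7920)
√(2058 + r) - 1*7773 = √(2058 + 7920) - 1*7773 = √9978 - 7773 = -7773 + √9978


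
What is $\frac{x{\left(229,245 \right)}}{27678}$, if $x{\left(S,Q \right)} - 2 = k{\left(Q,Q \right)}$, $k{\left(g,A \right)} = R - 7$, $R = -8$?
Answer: $- \frac{13}{27678} \approx -0.00046969$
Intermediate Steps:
$k{\left(g,A \right)} = -15$ ($k{\left(g,A \right)} = -8 - 7 = -15$)
$x{\left(S,Q \right)} = -13$ ($x{\left(S,Q \right)} = 2 - 15 = -13$)
$\frac{x{\left(229,245 \right)}}{27678} = - \frac{13}{27678}$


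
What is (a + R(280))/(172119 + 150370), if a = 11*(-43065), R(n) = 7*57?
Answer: -473316/322489 ≈ -1.4677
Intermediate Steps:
R(n) = 399
a = -473715
(a + R(280))/(172119 + 150370) = (-473715 + 399)/(172119 + 150370) = -473316/322489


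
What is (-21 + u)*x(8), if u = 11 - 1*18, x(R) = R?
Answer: -224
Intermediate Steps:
u = -7 (u = 11 - 18 = -7)
(-21 + u)*x(8) = (-21 - 7)*8 = -28*8 = -224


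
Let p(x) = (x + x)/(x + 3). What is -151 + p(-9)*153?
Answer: 308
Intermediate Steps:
p(x) = 2*x/(3 + x) (p(x) = (2*x)/(3 + x) = 2*x/(3 + x))
-151 + p(-9)*153 = -151 + (2*(-9)/(3 - 9))*153 = -151 + (2*(-9)/(-6))*153 = -151 + (2*(-9)*(-⅙))*153 = -151 + 3*153 = -151 + 459 = 308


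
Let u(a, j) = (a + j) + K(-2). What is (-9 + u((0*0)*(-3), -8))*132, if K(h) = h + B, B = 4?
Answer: -1980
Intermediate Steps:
K(h) = 4 + h (K(h) = h + 4 = 4 + h)
u(a, j) = 2 + a + j (u(a, j) = (a + j) + (4 - 2) = (a + j) + 2 = 2 + a + j)
(-9 + u((0*0)*(-3), -8))*132 = (-9 + (2 + (0*0)*(-3) - 8))*132 = (-9 + (2 + 0*(-3) - 8))*132 = (-9 + (2 + 0 - 8))*132 = (-9 - 6)*132 = -15*132 = -1980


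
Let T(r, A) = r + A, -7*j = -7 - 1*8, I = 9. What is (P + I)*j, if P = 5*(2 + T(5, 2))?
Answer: 810/7 ≈ 115.71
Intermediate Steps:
j = 15/7 (j = -(-7 - 1*8)/7 = -(-7 - 8)/7 = -1/7*(-15) = 15/7 ≈ 2.1429)
T(r, A) = A + r
P = 45 (P = 5*(2 + (2 + 5)) = 5*(2 + 7) = 5*9 = 45)
(P + I)*j = (45 + 9)*(15/7) = 54*(15/7) = 810/7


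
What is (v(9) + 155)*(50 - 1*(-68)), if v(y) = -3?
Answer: 17936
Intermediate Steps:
(v(9) + 155)*(50 - 1*(-68)) = (-3 + 155)*(50 - 1*(-68)) = 152*(50 + 68) = 152*118 = 17936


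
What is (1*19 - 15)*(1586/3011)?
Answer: 6344/3011 ≈ 2.1069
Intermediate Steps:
(1*19 - 15)*(1586/3011) = (19 - 15)*(1586*(1/3011)) = 4*(1586/3011) = 6344/3011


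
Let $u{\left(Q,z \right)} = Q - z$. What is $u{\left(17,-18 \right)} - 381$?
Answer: $-346$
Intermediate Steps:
$u{\left(17,-18 \right)} - 381 = \left(17 - -18\right) - 381 = \left(17 + 18\right) - 381 = 35 - 381 = -346$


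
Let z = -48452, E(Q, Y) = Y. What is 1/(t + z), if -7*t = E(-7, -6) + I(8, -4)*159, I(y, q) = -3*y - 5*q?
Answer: -7/338522 ≈ -2.0678e-5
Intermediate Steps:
I(y, q) = -5*q - 3*y
t = 642/7 (t = -(-6 + (-5*(-4) - 3*8)*159)/7 = -(-6 + (20 - 24)*159)/7 = -(-6 - 4*159)/7 = -(-6 - 636)/7 = -⅐*(-642) = 642/7 ≈ 91.714)
1/(t + z) = 1/(642/7 - 48452) = 1/(-338522/7) = -7/338522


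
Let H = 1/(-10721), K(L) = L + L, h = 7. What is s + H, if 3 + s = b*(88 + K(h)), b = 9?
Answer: 9809714/10721 ≈ 915.00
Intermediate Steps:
K(L) = 2*L
s = 915 (s = -3 + 9*(88 + 2*7) = -3 + 9*(88 + 14) = -3 + 9*102 = -3 + 918 = 915)
H = -1/10721 ≈ -9.3275e-5
s + H = 915 - 1/10721 = 9809714/10721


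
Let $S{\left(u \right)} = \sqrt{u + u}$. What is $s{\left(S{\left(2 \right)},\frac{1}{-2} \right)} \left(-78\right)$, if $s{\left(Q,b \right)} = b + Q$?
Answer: $-117$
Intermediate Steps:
$S{\left(u \right)} = \sqrt{2} \sqrt{u}$ ($S{\left(u \right)} = \sqrt{2 u} = \sqrt{2} \sqrt{u}$)
$s{\left(Q,b \right)} = Q + b$
$s{\left(S{\left(2 \right)},\frac{1}{-2} \right)} \left(-78\right) = \left(\sqrt{2} \sqrt{2} + \frac{1}{-2}\right) \left(-78\right) = \left(2 - \frac{1}{2}\right) \left(-78\right) = \frac{3}{2} \left(-78\right) = -117$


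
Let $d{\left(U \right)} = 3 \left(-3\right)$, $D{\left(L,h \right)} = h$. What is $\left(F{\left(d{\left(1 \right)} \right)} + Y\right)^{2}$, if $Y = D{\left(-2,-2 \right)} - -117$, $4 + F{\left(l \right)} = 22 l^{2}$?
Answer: $3583449$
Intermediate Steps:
$d{\left(U \right)} = -9$
$F{\left(l \right)} = -4 + 22 l^{2}$
$Y = 115$ ($Y = -2 - -117 = -2 + 117 = 115$)
$\left(F{\left(d{\left(1 \right)} \right)} + Y\right)^{2} = \left(\left(-4 + 22 \left(-9\right)^{2}\right) + 115\right)^{2} = \left(\left(-4 + 22 \cdot 81\right) + 115\right)^{2} = \left(\left(-4 + 1782\right) + 115\right)^{2} = \left(1778 + 115\right)^{2} = 1893^{2} = 3583449$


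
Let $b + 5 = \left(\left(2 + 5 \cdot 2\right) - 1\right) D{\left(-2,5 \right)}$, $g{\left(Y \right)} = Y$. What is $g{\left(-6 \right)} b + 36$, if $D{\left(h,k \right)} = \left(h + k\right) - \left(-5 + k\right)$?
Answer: $-132$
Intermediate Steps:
$D{\left(h,k \right)} = 5 + h$
$b = 28$ ($b = -5 + \left(\left(2 + 5 \cdot 2\right) - 1\right) \left(5 - 2\right) = -5 + \left(\left(2 + 10\right) - 1\right) 3 = -5 + \left(12 - 1\right) 3 = -5 + 11 \cdot 3 = -5 + 33 = 28$)
$g{\left(-6 \right)} b + 36 = \left(-6\right) 28 + 36 = -168 + 36 = -132$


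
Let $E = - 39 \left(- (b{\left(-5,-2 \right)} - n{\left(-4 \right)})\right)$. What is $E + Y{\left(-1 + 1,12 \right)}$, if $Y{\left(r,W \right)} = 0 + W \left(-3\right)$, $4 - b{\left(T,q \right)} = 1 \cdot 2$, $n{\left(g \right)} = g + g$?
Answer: $354$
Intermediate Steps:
$n{\left(g \right)} = 2 g$
$b{\left(T,q \right)} = 2$ ($b{\left(T,q \right)} = 4 - 1 \cdot 2 = 4 - 2 = 2$)
$Y{\left(r,W \right)} = - 3 W$ ($Y{\left(r,W \right)} = 0 - 3 W = - 3 W$)
$E = 390$ ($E = - 39 \left(- (2 - 2 \left(-4\right))\right) = - 39 \left(- (2 - -8)\right) = - 39 \left(- (2 + 8)\right) = - 39 \left(\left(-1\right) 10\right) = \left(-39\right) \left(-10\right) = 390$)
$E + Y{\left(-1 + 1,12 \right)} = 390 - 36 = 354$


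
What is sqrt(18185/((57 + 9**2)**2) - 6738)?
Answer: I*sqrt(128300287)/138 ≈ 82.079*I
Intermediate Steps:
sqrt(18185/((57 + 9**2)**2) - 6738) = sqrt(18185/((57 + 81)**2) - 6738) = sqrt(18185/(138**2) - 6738) = sqrt(18185/19044 - 6738) = sqrt(-128300287/19044) = I*sqrt(128300287)/138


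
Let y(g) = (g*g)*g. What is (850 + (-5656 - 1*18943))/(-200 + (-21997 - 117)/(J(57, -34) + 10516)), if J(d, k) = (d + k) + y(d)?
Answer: 211292694/1780387 ≈ 118.68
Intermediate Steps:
y(g) = g³ (y(g) = g²*g = g³)
J(d, k) = d + k + d³ (J(d, k) = (d + k) + d³ = d + k + d³)
(850 + (-5656 - 1*18943))/(-200 + (-21997 - 117)/(J(57, -34) + 10516)) = (850 + (-5656 - 1*18943))/(-200 + (-21997 - 117)/((57 - 34 + 57³) + 10516)) = (850 + (-5656 - 18943))/(-200 - 22114/((57 - 34 + 185193) + 10516)) = (850 - 24599)/(-200 - 22114/(185216 + 10516)) = -23749/(-200 - 22114/195732) = -23749/(-200 - 22114*1/195732) = -23749/(-200 - 11057/97866) = -23749/(-19584257/97866) = -23749*(-97866/19584257) = 211292694/1780387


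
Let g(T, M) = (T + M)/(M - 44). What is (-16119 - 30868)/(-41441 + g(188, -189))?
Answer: 10947971/9655752 ≈ 1.1338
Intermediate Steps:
g(T, M) = (M + T)/(-44 + M)
(-16119 - 30868)/(-41441 + g(188, -189)) = (-16119 - 30868)/(-41441 + (-189 + 188)/(-44 - 189)) = -46987/(-41441 - 1/(-233)) = -46987/(-41441 - 1/233*(-1)) = -46987/(-41441 + 1/233) = -46987/(-9655752/233) = -46987*(-233/9655752) = 10947971/9655752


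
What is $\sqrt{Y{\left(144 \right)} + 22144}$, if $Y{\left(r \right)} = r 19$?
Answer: $4 \sqrt{1555} \approx 157.73$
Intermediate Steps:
$Y{\left(r \right)} = 19 r$
$\sqrt{Y{\left(144 \right)} + 22144} = \sqrt{19 \cdot 144 + 22144} = \sqrt{2736 + 22144} = \sqrt{24880} = 4 \sqrt{1555}$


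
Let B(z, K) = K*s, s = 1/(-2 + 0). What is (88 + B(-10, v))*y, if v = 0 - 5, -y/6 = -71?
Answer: 38553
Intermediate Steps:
y = 426 (y = -6*(-71) = 426)
s = -½ (s = 1/(-2) = -½ ≈ -0.50000)
v = -5
B(z, K) = -K/2 (B(z, K) = K*(-½) = -K/2)
(88 + B(-10, v))*y = (88 - ½*(-5))*426 = (88 + 5/2)*426 = (181/2)*426 = 38553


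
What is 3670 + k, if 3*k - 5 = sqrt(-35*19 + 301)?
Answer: 11015/3 + 2*I*sqrt(91)/3 ≈ 3671.7 + 6.3596*I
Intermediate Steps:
k = 5/3 + 2*I*sqrt(91)/3 (k = 5/3 + sqrt(-35*19 + 301)/3 = 5/3 + sqrt(-665 + 301)/3 = 5/3 + sqrt(-364)/3 = 5/3 + (2*I*sqrt(91))/3 = 5/3 + 2*I*sqrt(91)/3 ≈ 1.6667 + 6.3596*I)
3670 + k = 3670 + (5/3 + 2*I*sqrt(91)/3) = 11015/3 + 2*I*sqrt(91)/3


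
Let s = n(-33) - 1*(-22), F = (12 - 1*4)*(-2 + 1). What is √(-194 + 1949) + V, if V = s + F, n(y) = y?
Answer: -19 + 3*√195 ≈ 22.893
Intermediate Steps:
F = -8 (F = (12 - 4)*(-1) = 8*(-1) = -8)
s = -11 (s = -33 - 1*(-22) = -33 + 22 = -11)
V = -19 (V = -11 - 8 = -19)
√(-194 + 1949) + V = √(-194 + 1949) - 19 = √1755 - 19 = 3*√195 - 19 = -19 + 3*√195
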